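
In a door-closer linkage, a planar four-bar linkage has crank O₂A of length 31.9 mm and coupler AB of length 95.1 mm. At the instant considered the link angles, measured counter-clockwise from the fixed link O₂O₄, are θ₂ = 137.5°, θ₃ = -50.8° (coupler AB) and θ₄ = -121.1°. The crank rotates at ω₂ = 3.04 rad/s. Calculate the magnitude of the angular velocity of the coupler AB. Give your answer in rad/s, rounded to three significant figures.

1.06

ω₂ = 3.04 rad/s
Differentiating the loop-closure r₂e^{iθ₂}+r₃e^{iθ₃}=r₁+r₄e^{iθ₄} gives r₂ω₂e^{iθ₂}+r₃ω₃e^{iθ₃}=r₄ω₄e^{iθ₄}.
Eliminating the other unknown: ω₃ = r₂ω₂ sin(θ₄−θ₂) / [r₃ sin(θ₃−θ₄)].
Numerator sine = +0.98027; denominator sine = +0.94147.
Result = 0.0319·3.04·(+0.98027) / (0.0951·(+0.94147)) = +1.0618 rad/s; magnitude 1.0618 rad/s.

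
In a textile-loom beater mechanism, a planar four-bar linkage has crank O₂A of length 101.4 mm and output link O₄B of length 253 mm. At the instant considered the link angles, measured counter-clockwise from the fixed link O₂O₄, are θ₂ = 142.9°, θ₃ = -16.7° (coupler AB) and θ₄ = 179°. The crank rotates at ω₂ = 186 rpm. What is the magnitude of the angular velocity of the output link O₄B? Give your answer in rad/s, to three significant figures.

ω₂ = 19.48 rad/s (from 186 rpm).
Differentiating the loop-closure r₂e^{iθ₂}+r₃e^{iθ₃}=r₁+r₄e^{iθ₄} gives r₂ω₂e^{iθ₂}+r₃ω₃e^{iθ₃}=r₄ω₄e^{iθ₄}.
Eliminating the other unknown: ω₄ = r₂ω₂ sin(θ₂−θ₃) / [r₄ sin(θ₄−θ₃)].
Numerator sine = +0.34857; denominator sine = -0.27060.
Result = 0.1014·19.48·(+0.34857) / (0.253·(-0.27060)) = -10.056 rad/s; magnitude 10.056 rad/s.

10.1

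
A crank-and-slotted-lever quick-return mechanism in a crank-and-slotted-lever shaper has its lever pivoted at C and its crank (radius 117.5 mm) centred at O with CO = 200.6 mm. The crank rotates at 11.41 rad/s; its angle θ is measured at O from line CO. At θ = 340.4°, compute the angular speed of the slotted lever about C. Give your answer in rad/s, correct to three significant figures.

4.17

ω = 11.41 rad/s
Crank pin A relative to C: A = (d + r cosθ, r sinθ); lever angle φ = atan2(r sinθ, d + r cosθ).
Differentiating tanφ: φ̇ = rω(d cosθ + r)/(d² + r² + 2dr cosθ).
d² + r² + 2dr cosθ = |CA|² = 0.0984561 m²;  d cosθ + r = +0.30648 m.
|ω_lever| = |0.1175·11.41·+0.30648| / 0.0984561 = 4.1733 rad/s.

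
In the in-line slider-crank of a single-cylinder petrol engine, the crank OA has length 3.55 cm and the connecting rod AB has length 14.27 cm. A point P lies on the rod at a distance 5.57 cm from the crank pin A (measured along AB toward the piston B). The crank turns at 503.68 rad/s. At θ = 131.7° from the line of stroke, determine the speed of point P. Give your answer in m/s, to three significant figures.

ω = 503.7 rad/s.  Crank-pin speed |V_A| = rω = 17.881 m/s, perpendicular to OA.
Rod angle: sinφ = −(r/L) sinθ ⇒ φ = -10.705°; ω_rod = −rω cosθ/√(L²−r²sin²θ) = +84.831 rad/s.
V_P = V_A + ω_rod × AP, with AP = 0.0557 m along the rod.
Components: V_Px = −rω sinθ − a·ω_rod·sinφ = -12.473 m/s;  V_Py = rω cosθ + a·ω_rod·cosφ = -7.2519 m/s.
|V_P| = √(V_Px² + V_Py²) = 14.428 m/s.

14.4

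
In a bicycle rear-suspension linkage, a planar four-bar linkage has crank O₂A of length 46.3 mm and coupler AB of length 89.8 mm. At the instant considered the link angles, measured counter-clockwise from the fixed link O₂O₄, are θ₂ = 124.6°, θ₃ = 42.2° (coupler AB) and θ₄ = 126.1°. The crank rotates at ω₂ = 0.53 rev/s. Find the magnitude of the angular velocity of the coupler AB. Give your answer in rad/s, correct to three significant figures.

ω₂ = 3.33 rad/s (from 0.53 rev/s).
Differentiating the loop-closure r₂e^{iθ₂}+r₃e^{iθ₃}=r₁+r₄e^{iθ₄} gives r₂ω₂e^{iθ₂}+r₃ω₃e^{iθ₃}=r₄ω₄e^{iθ₄}.
Eliminating the other unknown: ω₃ = r₂ω₂ sin(θ₄−θ₂) / [r₃ sin(θ₃−θ₄)].
Numerator sine = +0.02618; denominator sine = -0.99434.
Result = 0.0463·3.33·(+0.02618) / (0.0898·(-0.99434)) = -0.045201 rad/s; magnitude 0.045201 rad/s.

0.0452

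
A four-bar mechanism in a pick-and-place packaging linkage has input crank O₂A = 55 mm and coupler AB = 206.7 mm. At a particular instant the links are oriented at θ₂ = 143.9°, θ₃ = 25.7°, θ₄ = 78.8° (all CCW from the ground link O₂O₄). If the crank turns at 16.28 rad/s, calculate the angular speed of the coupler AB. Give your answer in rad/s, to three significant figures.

ω₂ = 16.28 rad/s
Differentiating the loop-closure r₂e^{iθ₂}+r₃e^{iθ₃}=r₁+r₄e^{iθ₄} gives r₂ω₂e^{iθ₂}+r₃ω₃e^{iθ₃}=r₄ω₄e^{iθ₄}.
Eliminating the other unknown: ω₃ = r₂ω₂ sin(θ₄−θ₂) / [r₃ sin(θ₃−θ₄)].
Numerator sine = -0.90704; denominator sine = -0.79968.
Result = 0.055·16.28·(-0.90704) / (0.2067·(-0.79968)) = +4.9134 rad/s; magnitude 4.9134 rad/s.

4.91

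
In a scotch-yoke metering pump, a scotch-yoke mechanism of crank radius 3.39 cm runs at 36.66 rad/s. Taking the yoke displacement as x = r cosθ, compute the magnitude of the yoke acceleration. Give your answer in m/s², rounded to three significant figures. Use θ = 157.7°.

ω = 36.66 rad/s
x = r cosθ ⇒ ẍ = −rω² cosθ (ω constant).
|a| = rω²|cosθ| = 0.0339·(36.66)²·|cos 157.7°| = 42.153 m/s².

42.2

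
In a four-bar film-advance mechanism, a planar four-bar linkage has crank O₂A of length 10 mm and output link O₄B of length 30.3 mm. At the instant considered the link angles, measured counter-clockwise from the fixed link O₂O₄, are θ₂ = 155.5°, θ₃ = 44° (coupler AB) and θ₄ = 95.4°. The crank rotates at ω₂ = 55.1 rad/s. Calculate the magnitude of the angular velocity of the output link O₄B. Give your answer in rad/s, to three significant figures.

21.6

ω₂ = 55.1 rad/s
Differentiating the loop-closure r₂e^{iθ₂}+r₃e^{iθ₃}=r₁+r₄e^{iθ₄} gives r₂ω₂e^{iθ₂}+r₃ω₃e^{iθ₃}=r₄ω₄e^{iθ₄}.
Eliminating the other unknown: ω₄ = r₂ω₂ sin(θ₂−θ₃) / [r₄ sin(θ₄−θ₃)].
Numerator sine = +0.93042; denominator sine = +0.78152.
Result = 0.01·55.1·(+0.93042) / (0.0303·(+0.78152)) = +21.649 rad/s; magnitude 21.649 rad/s.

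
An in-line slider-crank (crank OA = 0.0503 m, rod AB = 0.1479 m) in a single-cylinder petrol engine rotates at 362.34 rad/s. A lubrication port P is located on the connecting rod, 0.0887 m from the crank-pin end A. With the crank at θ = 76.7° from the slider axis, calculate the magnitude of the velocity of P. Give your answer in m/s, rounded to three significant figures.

ω = 362.3 rad/s.  Crank-pin speed |V_A| = rω = 18.226 m/s, perpendicular to OA.
Rod angle: sinφ = −(r/L) sinθ ⇒ φ = -19.328°; ω_rod = −rω cosθ/√(L²−r²sin²θ) = -30.042 rad/s.
V_P = V_A + ω_rod × AP, with AP = 0.0887 m along the rod.
Components: V_Px = −rω sinθ − a·ω_rod·sinφ = -18.619 m/s;  V_Py = rω cosθ + a·ω_rod·cosφ = +1.6783 m/s.
|V_P| = √(V_Px² + V_Py²) = 18.694 m/s.

18.7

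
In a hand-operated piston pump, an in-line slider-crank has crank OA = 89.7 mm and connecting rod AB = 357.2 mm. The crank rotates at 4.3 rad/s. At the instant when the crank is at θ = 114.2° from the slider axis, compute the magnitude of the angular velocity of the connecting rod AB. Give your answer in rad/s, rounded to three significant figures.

ω = 4.3 rad/s
The rod makes angle φ with the slider axis where L sinφ = r sinθ; differentiating, L cosφ·φ̇ = r ω cosθ.
L cosφ = √(L² − r² sin²θ) = 0.3477 m.
|ω_rod| = r ω |cosθ| / √(L² − r² sin²θ) = 0.0897·4.3·0.40992/0.3477 = 0.45473 rad/s.

0.455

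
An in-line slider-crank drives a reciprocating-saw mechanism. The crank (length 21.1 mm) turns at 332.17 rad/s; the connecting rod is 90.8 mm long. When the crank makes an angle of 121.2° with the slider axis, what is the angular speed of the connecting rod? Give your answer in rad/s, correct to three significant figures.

ω = 332.2 rad/s
The rod makes angle φ with the slider axis where L sinφ = r sinθ; differentiating, L cosφ·φ̇ = r ω cosθ.
L cosφ = √(L² − r² sin²θ) = 0.088988 m.
|ω_rod| = r ω |cosθ| / √(L² − r² sin²θ) = 0.0211·332.2·0.51803/0.088988 = 40.8 rad/s.

40.8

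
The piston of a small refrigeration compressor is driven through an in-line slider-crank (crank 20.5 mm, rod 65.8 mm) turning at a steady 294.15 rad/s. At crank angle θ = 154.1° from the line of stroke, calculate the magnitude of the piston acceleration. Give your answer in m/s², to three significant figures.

ω = 294.1 rad/s
x(θ) = r cosθ + √(L² − r² sin²θ); with ω constant, a = ω²·d²x/dθ².
d²x/dθ² = −r cosθ − r²(cos2θ)/√u − r⁴ sin²2θ/(4u^{3/2}),  u = L² − r² sin²θ = 0.00424946 m².
Substituting r = 0.0205 m, L = 0.0658 m, θ = 154.1°: d²x/dθ² = +0.014356 m.
a = ω²·d²x/dθ² = (294.1)²·(+0.014356) = +1242.1 m/s²;  |a| = 1242.1 m/s².

1240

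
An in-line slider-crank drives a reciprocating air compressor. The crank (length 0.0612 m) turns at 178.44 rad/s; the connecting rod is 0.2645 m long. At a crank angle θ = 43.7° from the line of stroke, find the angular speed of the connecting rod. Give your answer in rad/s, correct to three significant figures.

30.2

ω = 178.4 rad/s
The rod makes angle φ with the slider axis where L sinφ = r sinθ; differentiating, L cosφ·φ̇ = r ω cosθ.
L cosφ = √(L² − r² sin²θ) = 0.2611 m.
|ω_rod| = r ω |cosθ| / √(L² − r² sin²θ) = 0.0612·178.4·0.72297/0.2611 = 30.238 rad/s.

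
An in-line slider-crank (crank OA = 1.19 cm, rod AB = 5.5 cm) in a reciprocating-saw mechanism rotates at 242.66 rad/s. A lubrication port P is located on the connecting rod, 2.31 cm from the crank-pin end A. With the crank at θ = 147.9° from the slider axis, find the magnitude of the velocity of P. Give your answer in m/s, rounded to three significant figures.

2.00

ω = 242.7 rad/s.  Crank-pin speed |V_A| = rω = 2.8877 m/s, perpendicular to OA.
Rod angle: sinφ = −(r/L) sinθ ⇒ φ = -6.602°; ω_rod = −rω cosθ/√(L²−r²sin²θ) = +44.773 rad/s.
V_P = V_A + ω_rod × AP, with AP = 0.0231 m along the rod.
Components: V_Px = −rω sinθ − a·ω_rod·sinφ = -1.4156 m/s;  V_Py = rω cosθ + a·ω_rod·cosφ = -1.4188 m/s.
|V_P| = √(V_Px² + V_Py²) = 2.0042 m/s.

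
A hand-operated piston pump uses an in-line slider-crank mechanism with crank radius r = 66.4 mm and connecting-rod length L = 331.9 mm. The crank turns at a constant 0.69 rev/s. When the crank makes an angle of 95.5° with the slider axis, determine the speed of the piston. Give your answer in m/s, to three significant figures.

ω = 2π·0.69 = 4.335 rad/s
For an in-line slider-crank, x = r cosθ + √(L² − r² sin²θ), so v = −rω sinθ·[1 + r cosθ/√(L² − r² sin²θ)].
With r = 0.0664 m, L = 0.3319 m, θ = 95.5°: √(L² − r² sin²θ) = 0.32525 m.
v = −0.0664·4.335·0.99540·[1 + 0.0664·-0.09585/0.32525] = -0.28094 m/s.
|v| = 0.28094 m/s.

0.281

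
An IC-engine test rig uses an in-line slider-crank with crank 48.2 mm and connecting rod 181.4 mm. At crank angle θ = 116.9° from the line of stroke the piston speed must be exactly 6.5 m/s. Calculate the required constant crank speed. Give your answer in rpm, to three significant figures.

1650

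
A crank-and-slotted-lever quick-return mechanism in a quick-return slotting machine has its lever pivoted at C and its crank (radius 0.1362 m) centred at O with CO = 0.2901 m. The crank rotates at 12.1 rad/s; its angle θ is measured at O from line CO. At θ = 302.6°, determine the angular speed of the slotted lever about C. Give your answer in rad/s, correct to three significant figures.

3.32

ω = 12.1 rad/s
Crank pin A relative to C: A = (d + r cosθ, r sinθ); lever angle φ = atan2(r sinθ, d + r cosθ).
Differentiating tanφ: φ̇ = rω(d cosθ + r)/(d² + r² + 2dr cosθ).
d² + r² + 2dr cosθ = |CA|² = 0.145284 m²;  d cosθ + r = +0.2925 m.
|ω_lever| = |0.1362·12.1·+0.2925| / 0.145284 = 3.3179 rad/s.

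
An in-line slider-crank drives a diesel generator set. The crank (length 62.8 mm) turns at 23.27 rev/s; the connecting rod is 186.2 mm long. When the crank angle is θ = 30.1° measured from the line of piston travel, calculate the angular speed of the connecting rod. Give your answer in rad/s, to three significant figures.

43.3

ω = 146.2 rad/s (converted from 23.27 rev/s).
The rod makes angle φ with the slider axis where L sinφ = r sinθ; differentiating, L cosφ·φ̇ = r ω cosθ.
L cosφ = √(L² − r² sin²θ) = 0.18352 m.
|ω_rod| = r ω |cosθ| / √(L² − r² sin²θ) = 0.0628·146.2·0.86515/0.18352 = 43.286 rad/s.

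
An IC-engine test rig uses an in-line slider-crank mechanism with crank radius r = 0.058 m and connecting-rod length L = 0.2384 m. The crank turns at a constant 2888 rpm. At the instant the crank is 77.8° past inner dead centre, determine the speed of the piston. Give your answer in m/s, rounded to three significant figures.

18.1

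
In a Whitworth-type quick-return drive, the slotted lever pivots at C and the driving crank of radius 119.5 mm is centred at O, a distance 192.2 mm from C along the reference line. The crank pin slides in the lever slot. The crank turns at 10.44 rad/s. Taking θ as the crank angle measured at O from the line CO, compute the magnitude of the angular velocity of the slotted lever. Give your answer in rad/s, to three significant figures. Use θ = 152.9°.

6.23

ω = 10.44 rad/s
Crank pin A relative to C: A = (d + r cosθ, r sinθ); lever angle φ = atan2(r sinθ, d + r cosθ).
Differentiating tanφ: φ̇ = rω(d cosθ + r)/(d² + r² + 2dr cosθ).
d² + r² + 2dr cosθ = |CA|² = 0.0103285 m²;  d cosθ + r = -0.051599 m.
|ω_lever| = |0.1195·10.44·-0.051599| / 0.0103285 = 6.2327 rad/s.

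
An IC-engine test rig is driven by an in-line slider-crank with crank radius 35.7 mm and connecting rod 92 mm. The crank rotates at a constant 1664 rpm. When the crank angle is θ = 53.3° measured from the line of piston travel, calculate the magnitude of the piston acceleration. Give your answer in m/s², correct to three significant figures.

538

ω = 2π·1664/60 = 174.3 rad/s
x(θ) = r cosθ + √(L² − r² sin²θ); with ω constant, a = ω²·d²x/dθ².
d²x/dθ² = −r cosθ − r²(cos2θ)/√u − r⁴ sin²2θ/(4u^{3/2}),  u = L² − r² sin²θ = 0.0076447 m².
Substituting r = 0.0357 m, L = 0.092 m, θ = 53.3°: d²x/dθ² = -0.017729 m.
a = ω²·d²x/dθ² = (174.3)²·(-0.017729) = -538.32 m/s²;  |a| = 538.32 m/s².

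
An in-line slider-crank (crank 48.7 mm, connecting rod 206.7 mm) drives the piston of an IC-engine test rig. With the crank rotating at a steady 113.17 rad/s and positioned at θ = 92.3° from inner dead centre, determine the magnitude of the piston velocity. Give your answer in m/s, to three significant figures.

5.45

ω = 113.2 rad/s
For an in-line slider-crank, x = r cosθ + √(L² − r² sin²θ), so v = −rω sinθ·[1 + r cosθ/√(L² − r² sin²θ)].
With r = 0.0487 m, L = 0.2067 m, θ = 92.3°: √(L² − r² sin²θ) = 0.20089 m.
v = −0.0487·113.2·0.99919·[1 + 0.0487·-0.04013/0.20089] = -5.4534 m/s.
|v| = 5.4534 m/s.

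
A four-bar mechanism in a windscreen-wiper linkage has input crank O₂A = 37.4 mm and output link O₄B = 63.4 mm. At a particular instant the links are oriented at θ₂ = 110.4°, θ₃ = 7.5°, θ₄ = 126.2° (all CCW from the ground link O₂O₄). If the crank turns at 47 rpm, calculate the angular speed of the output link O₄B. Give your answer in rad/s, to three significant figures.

3.23

ω₂ = 4.922 rad/s (from 47 rpm).
Differentiating the loop-closure r₂e^{iθ₂}+r₃e^{iθ₃}=r₁+r₄e^{iθ₄} gives r₂ω₂e^{iθ₂}+r₃ω₃e^{iθ₃}=r₄ω₄e^{iθ₄}.
Eliminating the other unknown: ω₄ = r₂ω₂ sin(θ₂−θ₃) / [r₄ sin(θ₄−θ₃)].
Numerator sine = +0.97476; denominator sine = +0.87715.
Result = 0.0374·4.922·(+0.97476) / (0.0634·(+0.87715)) = +3.2265 rad/s; magnitude 3.2265 rad/s.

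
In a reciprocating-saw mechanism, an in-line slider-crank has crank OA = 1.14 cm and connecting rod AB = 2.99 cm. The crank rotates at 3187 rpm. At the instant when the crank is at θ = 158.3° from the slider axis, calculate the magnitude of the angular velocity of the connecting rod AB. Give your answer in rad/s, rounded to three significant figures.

119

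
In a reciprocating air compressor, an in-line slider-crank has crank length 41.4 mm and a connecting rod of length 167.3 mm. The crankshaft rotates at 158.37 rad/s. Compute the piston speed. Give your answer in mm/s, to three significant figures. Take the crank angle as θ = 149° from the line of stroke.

ω = 158.4 rad/s
For an in-line slider-crank, x = r cosθ + √(L² − r² sin²θ), so v = −rω sinθ·[1 + r cosθ/√(L² − r² sin²θ)].
With r = 0.0414 m, L = 0.1673 m, θ = 149°: √(L² − r² sin²θ) = 0.16594 m.
v = −0.0414·158.4·0.51504·[1 + 0.0414·-0.85717/0.16594] = -2.6547 m/s.
|v| = 2.6547 m/s = 2654.7 mm/s.

2650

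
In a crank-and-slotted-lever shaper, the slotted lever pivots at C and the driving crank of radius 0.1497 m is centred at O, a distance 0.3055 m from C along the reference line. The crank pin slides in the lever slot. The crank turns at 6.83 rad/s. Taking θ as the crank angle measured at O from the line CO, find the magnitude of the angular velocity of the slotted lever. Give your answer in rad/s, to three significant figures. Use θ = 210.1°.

3.20

ω = 6.83 rad/s
Crank pin A relative to C: A = (d + r cosθ, r sinθ); lever angle φ = atan2(r sinθ, d + r cosθ).
Differentiating tanφ: φ̇ = rω(d cosθ + r)/(d² + r² + 2dr cosθ).
d² + r² + 2dr cosθ = |CA|² = 0.0366078 m²;  d cosθ + r = -0.1146 m.
|ω_lever| = |0.1497·6.83·-0.1146| / 0.0366078 = 3.2009 rad/s.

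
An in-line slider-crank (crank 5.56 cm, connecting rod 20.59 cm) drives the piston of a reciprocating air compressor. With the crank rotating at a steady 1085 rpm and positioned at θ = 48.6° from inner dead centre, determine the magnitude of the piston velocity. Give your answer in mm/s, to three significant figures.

5600

ω = 2π·1085/60 = 113.6 rad/s
For an in-line slider-crank, x = r cosθ + √(L² − r² sin²θ), so v = −rω sinθ·[1 + r cosθ/√(L² − r² sin²θ)].
With r = 0.0556 m, L = 0.2059 m, θ = 48.6°: √(L² − r² sin²θ) = 0.20163 m.
v = −0.0556·113.6·0.75011·[1 + 0.0556·0.66131/0.20163] = -5.6028 m/s.
|v| = 5.6028 m/s = 5602.8 mm/s.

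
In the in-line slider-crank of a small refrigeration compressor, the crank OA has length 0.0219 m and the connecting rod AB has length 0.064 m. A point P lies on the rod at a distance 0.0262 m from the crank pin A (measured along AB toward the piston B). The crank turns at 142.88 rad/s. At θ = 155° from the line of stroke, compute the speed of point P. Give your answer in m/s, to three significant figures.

2.03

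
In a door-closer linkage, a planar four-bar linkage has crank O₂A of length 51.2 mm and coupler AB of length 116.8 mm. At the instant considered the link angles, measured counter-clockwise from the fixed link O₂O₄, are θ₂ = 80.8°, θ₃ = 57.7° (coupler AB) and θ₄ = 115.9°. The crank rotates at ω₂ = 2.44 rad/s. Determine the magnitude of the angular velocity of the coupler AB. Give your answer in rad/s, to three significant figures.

0.724

ω₂ = 2.44 rad/s
Differentiating the loop-closure r₂e^{iθ₂}+r₃e^{iθ₃}=r₁+r₄e^{iθ₄} gives r₂ω₂e^{iθ₂}+r₃ω₃e^{iθ₃}=r₄ω₄e^{iθ₄}.
Eliminating the other unknown: ω₃ = r₂ω₂ sin(θ₄−θ₂) / [r₃ sin(θ₃−θ₄)].
Numerator sine = +0.57501; denominator sine = -0.84989.
Result = 0.0512·2.44·(+0.57501) / (0.1168·(-0.84989)) = -0.72364 rad/s; magnitude 0.72364 rad/s.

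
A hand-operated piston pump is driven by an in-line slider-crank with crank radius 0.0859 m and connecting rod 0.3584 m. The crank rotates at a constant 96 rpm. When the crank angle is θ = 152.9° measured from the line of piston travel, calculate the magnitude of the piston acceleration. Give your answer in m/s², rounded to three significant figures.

6.48

ω = 2π·96/60 = 10.05 rad/s
x(θ) = r cosθ + √(L² − r² sin²θ); with ω constant, a = ω²·d²x/dθ².
d²x/dθ² = −r cosθ − r²(cos2θ)/√u − r⁴ sin²2θ/(4u^{3/2}),  u = L² − r² sin²θ = 0.126919 m².
Substituting r = 0.0859 m, L = 0.3584 m, θ = 152.9°: d²x/dθ² = +0.064156 m.
a = ω²·d²x/dθ² = (10.05)²·(+0.064156) = +6.4839 m/s²;  |a| = 6.4839 m/s².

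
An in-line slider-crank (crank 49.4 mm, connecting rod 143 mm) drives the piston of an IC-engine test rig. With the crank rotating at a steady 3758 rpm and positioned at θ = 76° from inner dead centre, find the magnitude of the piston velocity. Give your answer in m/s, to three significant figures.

20.5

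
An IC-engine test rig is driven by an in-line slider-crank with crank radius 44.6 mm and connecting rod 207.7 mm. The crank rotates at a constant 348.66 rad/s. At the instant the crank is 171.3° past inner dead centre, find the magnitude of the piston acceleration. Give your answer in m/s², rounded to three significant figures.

ω = 348.7 rad/s
x(θ) = r cosθ + √(L² − r² sin²θ); with ω constant, a = ω²·d²x/dθ².
d²x/dθ² = −r cosθ − r²(cos2θ)/√u − r⁴ sin²2θ/(4u^{3/2}),  u = L² − r² sin²θ = 0.0430938 m².
Substituting r = 0.0446 m, L = 0.2077 m, θ = 171.3°: d²x/dθ² = +0.034933 m.
a = ω²·d²x/dθ² = (348.7)²·(+0.034933) = +4246.6 m/s²;  |a| = 4246.6 m/s².

4250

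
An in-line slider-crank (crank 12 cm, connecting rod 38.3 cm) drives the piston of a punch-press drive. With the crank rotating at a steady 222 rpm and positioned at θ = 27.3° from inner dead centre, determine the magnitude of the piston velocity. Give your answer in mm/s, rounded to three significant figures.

ω = 2π·222/60 = 23.25 rad/s
For an in-line slider-crank, x = r cosθ + √(L² − r² sin²θ), so v = −rω sinθ·[1 + r cosθ/√(L² − r² sin²θ)].
With r = 0.12 m, L = 0.383 m, θ = 27.3°: √(L² − r² sin²θ) = 0.37902 m.
v = −0.12·23.25·0.45865·[1 + 0.12·0.88862/0.37902] = -1.6395 m/s.
|v| = 1.6395 m/s = 1639.5 mm/s.

1640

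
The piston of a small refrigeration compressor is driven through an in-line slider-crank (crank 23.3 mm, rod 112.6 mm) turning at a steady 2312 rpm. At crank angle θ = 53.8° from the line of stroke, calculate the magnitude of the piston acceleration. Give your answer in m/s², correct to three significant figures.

ω = 2π·2312/60 = 242.1 rad/s
x(θ) = r cosθ + √(L² − r² sin²θ); with ω constant, a = ω²·d²x/dθ².
d²x/dθ² = −r cosθ − r²(cos2θ)/√u − r⁴ sin²2θ/(4u^{3/2}),  u = L² − r² sin²θ = 0.0123252 m².
Substituting r = 0.0233 m, L = 0.1126 m, θ = 53.8°: d²x/dθ² = -0.012331 m.
a = ω²·d²x/dθ² = (242.1)²·(-0.012331) = -722.85 m/s²;  |a| = 722.85 m/s².

723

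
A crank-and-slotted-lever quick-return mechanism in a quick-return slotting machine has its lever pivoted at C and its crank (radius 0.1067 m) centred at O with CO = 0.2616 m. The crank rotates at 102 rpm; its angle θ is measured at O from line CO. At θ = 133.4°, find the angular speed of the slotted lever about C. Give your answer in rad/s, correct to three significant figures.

ω = 10.68 rad/s (from 102 rpm).
Crank pin A relative to C: A = (d + r cosθ, r sinθ); lever angle φ = atan2(r sinθ, d + r cosθ).
Differentiating tanφ: φ̇ = rω(d cosθ + r)/(d² + r² + 2dr cosθ).
d² + r² + 2dr cosθ = |CA|² = 0.0414625 m²;  d cosθ + r = -0.073042 m.
|ω_lever| = |0.1067·10.68·-0.073042| / 0.0414625 = 2.0078 rad/s.

2.01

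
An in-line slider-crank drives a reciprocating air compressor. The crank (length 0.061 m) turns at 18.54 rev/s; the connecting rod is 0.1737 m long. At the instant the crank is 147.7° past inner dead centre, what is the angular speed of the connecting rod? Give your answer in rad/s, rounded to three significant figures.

35.2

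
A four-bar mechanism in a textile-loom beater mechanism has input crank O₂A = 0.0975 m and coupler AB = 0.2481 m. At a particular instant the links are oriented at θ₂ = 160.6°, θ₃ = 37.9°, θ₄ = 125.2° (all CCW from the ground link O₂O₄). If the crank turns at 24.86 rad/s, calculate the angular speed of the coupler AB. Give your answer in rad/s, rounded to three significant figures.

5.67

ω₂ = 24.86 rad/s
Differentiating the loop-closure r₂e^{iθ₂}+r₃e^{iθ₃}=r₁+r₄e^{iθ₄} gives r₂ω₂e^{iθ₂}+r₃ω₃e^{iθ₃}=r₄ω₄e^{iθ₄}.
Eliminating the other unknown: ω₃ = r₂ω₂ sin(θ₄−θ₂) / [r₃ sin(θ₃−θ₄)].
Numerator sine = -0.57928; denominator sine = -0.99889.
Result = 0.0975·24.86·(-0.57928) / (0.2481·(-0.99889)) = +5.6657 rad/s; magnitude 5.6657 rad/s.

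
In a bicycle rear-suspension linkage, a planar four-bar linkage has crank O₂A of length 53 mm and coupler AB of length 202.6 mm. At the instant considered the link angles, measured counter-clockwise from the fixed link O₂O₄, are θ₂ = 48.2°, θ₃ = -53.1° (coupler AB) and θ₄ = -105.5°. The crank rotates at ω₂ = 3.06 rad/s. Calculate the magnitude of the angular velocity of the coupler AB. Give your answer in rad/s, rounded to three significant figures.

0.448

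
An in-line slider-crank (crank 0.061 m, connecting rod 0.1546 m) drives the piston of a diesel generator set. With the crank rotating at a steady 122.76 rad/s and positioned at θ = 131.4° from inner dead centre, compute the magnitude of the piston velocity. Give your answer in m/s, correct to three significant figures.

ω = 122.8 rad/s
For an in-line slider-crank, x = r cosθ + √(L² − r² sin²θ), so v = −rω sinθ·[1 + r cosθ/√(L² − r² sin²θ)].
With r = 0.061 m, L = 0.1546 m, θ = 131.4°: √(L² − r² sin²θ) = 0.14767 m.
v = −0.061·122.8·0.75011·[1 + 0.061·-0.66131/0.14767] = -4.0827 m/s.
|v| = 4.0827 m/s.

4.08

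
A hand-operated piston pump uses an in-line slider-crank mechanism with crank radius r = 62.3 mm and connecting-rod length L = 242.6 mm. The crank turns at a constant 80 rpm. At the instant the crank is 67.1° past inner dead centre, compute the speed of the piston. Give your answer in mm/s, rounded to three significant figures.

530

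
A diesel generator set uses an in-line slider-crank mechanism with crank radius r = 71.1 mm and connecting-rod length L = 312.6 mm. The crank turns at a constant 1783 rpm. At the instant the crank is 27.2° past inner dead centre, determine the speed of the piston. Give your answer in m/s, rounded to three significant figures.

7.30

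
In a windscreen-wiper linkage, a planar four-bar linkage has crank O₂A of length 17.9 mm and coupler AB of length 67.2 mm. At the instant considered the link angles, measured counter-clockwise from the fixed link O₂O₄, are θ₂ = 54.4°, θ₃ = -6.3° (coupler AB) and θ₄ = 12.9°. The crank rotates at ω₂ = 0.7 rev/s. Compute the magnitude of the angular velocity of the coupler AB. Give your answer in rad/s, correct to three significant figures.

2.36

ω₂ = 4.398 rad/s (from 0.7 rev/s).
Differentiating the loop-closure r₂e^{iθ₂}+r₃e^{iθ₃}=r₁+r₄e^{iθ₄} gives r₂ω₂e^{iθ₂}+r₃ω₃e^{iθ₃}=r₄ω₄e^{iθ₄}.
Eliminating the other unknown: ω₃ = r₂ω₂ sin(θ₄−θ₂) / [r₃ sin(θ₃−θ₄)].
Numerator sine = -0.66262; denominator sine = -0.32887.
Result = 0.0179·4.398·(-0.66262) / (0.0672·(-0.32887)) = +2.3605 rad/s; magnitude 2.3605 rad/s.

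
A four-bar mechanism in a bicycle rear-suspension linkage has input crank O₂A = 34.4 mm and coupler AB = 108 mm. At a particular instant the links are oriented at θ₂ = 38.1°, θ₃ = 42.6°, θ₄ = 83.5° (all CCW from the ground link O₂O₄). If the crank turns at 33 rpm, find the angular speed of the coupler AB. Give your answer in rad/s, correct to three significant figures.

1.20

ω₂ = 3.456 rad/s (from 33 rpm).
Differentiating the loop-closure r₂e^{iθ₂}+r₃e^{iθ₃}=r₁+r₄e^{iθ₄} gives r₂ω₂e^{iθ₂}+r₃ω₃e^{iθ₃}=r₄ω₄e^{iθ₄}.
Eliminating the other unknown: ω₃ = r₂ω₂ sin(θ₄−θ₂) / [r₃ sin(θ₃−θ₄)].
Numerator sine = +0.71203; denominator sine = -0.65474.
Result = 0.0344·3.456·(+0.71203) / (0.108·(-0.65474)) = -1.197 rad/s; magnitude 1.197 rad/s.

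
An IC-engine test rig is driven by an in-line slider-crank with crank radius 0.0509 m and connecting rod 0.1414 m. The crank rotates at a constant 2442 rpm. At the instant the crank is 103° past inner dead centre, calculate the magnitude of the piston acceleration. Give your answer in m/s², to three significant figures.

ω = 2π·2442/60 = 255.7 rad/s
x(θ) = r cosθ + √(L² − r² sin²θ); with ω constant, a = ω²·d²x/dθ².
d²x/dθ² = −r cosθ − r²(cos2θ)/√u − r⁴ sin²2θ/(4u^{3/2}),  u = L² − r² sin²θ = 0.0175343 m².
Substituting r = 0.0509 m, L = 0.1414 m, θ = 103°: d²x/dθ² = +0.028897 m.
a = ω²·d²x/dθ² = (255.7)²·(+0.028897) = +1889.7 m/s²;  |a| = 1889.7 m/s².

1890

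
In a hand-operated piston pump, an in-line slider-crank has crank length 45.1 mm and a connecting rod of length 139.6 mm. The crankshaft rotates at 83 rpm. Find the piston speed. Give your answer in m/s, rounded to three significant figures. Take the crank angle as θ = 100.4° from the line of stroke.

0.362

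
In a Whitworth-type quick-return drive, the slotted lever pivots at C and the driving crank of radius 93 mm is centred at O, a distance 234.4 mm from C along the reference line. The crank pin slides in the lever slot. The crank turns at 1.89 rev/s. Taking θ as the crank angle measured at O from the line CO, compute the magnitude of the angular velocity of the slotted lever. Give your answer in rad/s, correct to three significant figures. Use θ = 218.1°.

3.45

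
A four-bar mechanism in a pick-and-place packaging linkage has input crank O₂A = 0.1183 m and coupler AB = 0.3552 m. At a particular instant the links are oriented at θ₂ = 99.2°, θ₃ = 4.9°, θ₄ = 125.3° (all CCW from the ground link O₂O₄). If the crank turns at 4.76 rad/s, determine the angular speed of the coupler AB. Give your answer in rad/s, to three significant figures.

0.809

ω₂ = 4.76 rad/s
Differentiating the loop-closure r₂e^{iθ₂}+r₃e^{iθ₃}=r₁+r₄e^{iθ₄} gives r₂ω₂e^{iθ₂}+r₃ω₃e^{iθ₃}=r₄ω₄e^{iθ₄}.
Eliminating the other unknown: ω₃ = r₂ω₂ sin(θ₄−θ₂) / [r₃ sin(θ₃−θ₄)].
Numerator sine = +0.43994; denominator sine = -0.86251.
Result = 0.1183·4.76·(+0.43994) / (0.3552·(-0.86251)) = -0.80862 rad/s; magnitude 0.80862 rad/s.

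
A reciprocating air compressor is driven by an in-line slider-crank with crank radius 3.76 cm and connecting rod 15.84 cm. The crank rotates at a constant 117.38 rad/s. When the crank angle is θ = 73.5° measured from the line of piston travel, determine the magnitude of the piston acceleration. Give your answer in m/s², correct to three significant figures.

41.8

ω = 117.4 rad/s
x(θ) = r cosθ + √(L² − r² sin²θ); with ω constant, a = ω²·d²x/dθ².
d²x/dθ² = −r cosθ − r²(cos2θ)/√u − r⁴ sin²2θ/(4u^{3/2}),  u = L² − r² sin²θ = 0.0237908 m².
Substituting r = 0.0376 m, L = 0.1584 m, θ = 73.5°: d²x/dθ² = -0.0030323 m.
a = ω²·d²x/dθ² = (117.4)²·(-0.0030323) = -41.779 m/s²;  |a| = 41.779 m/s².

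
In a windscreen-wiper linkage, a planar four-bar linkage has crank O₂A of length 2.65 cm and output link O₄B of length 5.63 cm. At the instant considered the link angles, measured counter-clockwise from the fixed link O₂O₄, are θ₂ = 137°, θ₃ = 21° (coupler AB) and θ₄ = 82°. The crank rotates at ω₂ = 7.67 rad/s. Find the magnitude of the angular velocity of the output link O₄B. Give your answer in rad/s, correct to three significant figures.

ω₂ = 7.67 rad/s
Differentiating the loop-closure r₂e^{iθ₂}+r₃e^{iθ₃}=r₁+r₄e^{iθ₄} gives r₂ω₂e^{iθ₂}+r₃ω₃e^{iθ₃}=r₄ω₄e^{iθ₄}.
Eliminating the other unknown: ω₄ = r₂ω₂ sin(θ₂−θ₃) / [r₄ sin(θ₄−θ₃)].
Numerator sine = +0.89879; denominator sine = +0.87462.
Result = 0.0265·7.67·(+0.89879) / (0.0563·(+0.87462)) = +3.71 rad/s; magnitude 3.71 rad/s.

3.71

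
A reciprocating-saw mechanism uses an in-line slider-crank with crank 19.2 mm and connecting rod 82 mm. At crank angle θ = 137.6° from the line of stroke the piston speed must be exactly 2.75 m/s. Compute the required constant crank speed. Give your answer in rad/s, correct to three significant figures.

257

For an in-line slider-crank, |v_piston| = rω|sinθ|·[1 + r cosθ/√(L² − r² sin²θ)].
With r = 0.0192 m, L = 0.082 m, θ = 137.6°: the bracketed kinematic factor |dx/dθ| = 0.01068 m.
ω = v/|dx/dθ| = 2.75/0.01068 = 257.5 rad/s.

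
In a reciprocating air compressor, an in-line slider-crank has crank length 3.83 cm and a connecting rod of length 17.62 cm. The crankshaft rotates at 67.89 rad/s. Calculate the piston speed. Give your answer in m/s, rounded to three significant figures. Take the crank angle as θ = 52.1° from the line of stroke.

ω = 67.89 rad/s
For an in-line slider-crank, x = r cosθ + √(L² − r² sin²θ), so v = −rω sinθ·[1 + r cosθ/√(L² − r² sin²θ)].
With r = 0.0383 m, L = 0.1762 m, θ = 52.1°: √(L² − r² sin²θ) = 0.17359 m.
v = −0.0383·67.89·0.78908·[1 + 0.0383·0.61429/0.17359] = -2.3298 m/s.
|v| = 2.3298 m/s.

2.33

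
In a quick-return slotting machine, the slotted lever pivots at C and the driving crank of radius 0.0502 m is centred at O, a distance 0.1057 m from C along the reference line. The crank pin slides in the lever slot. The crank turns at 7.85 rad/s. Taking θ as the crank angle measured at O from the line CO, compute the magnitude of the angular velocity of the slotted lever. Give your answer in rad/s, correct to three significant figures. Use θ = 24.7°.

2.47

ω = 7.85 rad/s
Crank pin A relative to C: A = (d + r cosθ, r sinθ); lever angle φ = atan2(r sinθ, d + r cosθ).
Differentiating tanφ: φ̇ = rω(d cosθ + r)/(d² + r² + 2dr cosθ).
d² + r² + 2dr cosθ = |CA|² = 0.0233339 m²;  d cosθ + r = +0.14623 m.
|ω_lever| = |0.0502·7.85·+0.14623| / 0.0233339 = 2.4696 rad/s.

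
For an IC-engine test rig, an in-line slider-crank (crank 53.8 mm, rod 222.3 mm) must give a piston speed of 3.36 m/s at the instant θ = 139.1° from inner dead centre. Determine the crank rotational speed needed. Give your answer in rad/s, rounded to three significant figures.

For an in-line slider-crank, |v_piston| = rω|sinθ|·[1 + r cosθ/√(L² − r² sin²θ)].
With r = 0.0538 m, L = 0.2223 m, θ = 139.1°: the bracketed kinematic factor |dx/dθ| = 0.028699 m.
ω = v/|dx/dθ| = 3.36/0.028699 = 117.08 rad/s.

117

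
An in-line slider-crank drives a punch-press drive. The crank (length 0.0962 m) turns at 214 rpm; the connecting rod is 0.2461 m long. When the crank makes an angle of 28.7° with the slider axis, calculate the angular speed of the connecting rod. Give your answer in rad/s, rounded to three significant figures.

7.82

ω = 22.41 rad/s (converted from 214 rpm).
The rod makes angle φ with the slider axis where L sinφ = r sinθ; differentiating, L cosφ·φ̇ = r ω cosθ.
L cosφ = √(L² − r² sin²θ) = 0.24173 m.
|ω_rod| = r ω |cosθ| / √(L² − r² sin²θ) = 0.0962·22.41·0.87715/0.24173 = 7.8229 rad/s.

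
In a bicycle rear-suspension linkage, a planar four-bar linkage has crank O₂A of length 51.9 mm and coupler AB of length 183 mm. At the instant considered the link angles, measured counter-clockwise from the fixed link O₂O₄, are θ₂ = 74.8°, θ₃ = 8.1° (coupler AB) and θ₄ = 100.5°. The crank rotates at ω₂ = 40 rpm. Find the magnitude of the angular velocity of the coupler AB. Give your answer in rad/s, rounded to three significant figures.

0.516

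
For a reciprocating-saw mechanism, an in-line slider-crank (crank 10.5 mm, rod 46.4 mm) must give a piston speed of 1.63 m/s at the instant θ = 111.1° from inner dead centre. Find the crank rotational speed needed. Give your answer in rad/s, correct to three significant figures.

For an in-line slider-crank, |v_piston| = rω|sinθ|·[1 + r cosθ/√(L² − r² sin²θ)].
With r = 0.0105 m, L = 0.0464 m, θ = 111.1°: the bracketed kinematic factor |dx/dθ| = 0.0089796 m.
ω = v/|dx/dθ| = 1.63/0.0089796 = 181.52 rad/s.

182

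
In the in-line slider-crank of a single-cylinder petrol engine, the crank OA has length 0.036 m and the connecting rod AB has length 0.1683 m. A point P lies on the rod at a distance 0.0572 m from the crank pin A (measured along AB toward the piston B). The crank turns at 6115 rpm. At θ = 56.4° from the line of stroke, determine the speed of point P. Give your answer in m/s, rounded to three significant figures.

21.7

ω = 640.4 rad/s.  Crank-pin speed |V_A| = rω = 23.053 m/s, perpendicular to OA.
Rod angle: sinφ = −(r/L) sinθ ⇒ φ = -10.263°; ω_rod = −rω cosθ/√(L²−r²sin²θ) = -77.034 rad/s.
V_P = V_A + ω_rod × AP, with AP = 0.0572 m along the rod.
Components: V_Px = −rω sinθ − a·ω_rod·sinφ = -19.986 m/s;  V_Py = rω cosθ + a·ω_rod·cosφ = +8.4215 m/s.
|V_P| = √(V_Px² + V_Py²) = 21.688 m/s.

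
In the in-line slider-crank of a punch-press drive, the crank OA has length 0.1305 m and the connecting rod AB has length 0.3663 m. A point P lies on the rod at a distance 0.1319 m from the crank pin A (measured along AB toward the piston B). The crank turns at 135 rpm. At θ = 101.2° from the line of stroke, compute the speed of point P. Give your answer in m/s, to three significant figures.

ω = 14.14 rad/s.  Crank-pin speed |V_A| = rω = 1.8449 m/s, perpendicular to OA.
Rod angle: sinφ = −(r/L) sinθ ⇒ φ = -20.456°; ω_rod = −rω cosθ/√(L²−r²sin²θ) = +1.0441 rad/s.
V_P = V_A + ω_rod × AP, with AP = 0.1319 m along the rod.
Components: V_Px = −rω sinθ − a·ω_rod·sinφ = -1.7616 m/s;  V_Py = rω cosθ + a·ω_rod·cosφ = -0.22931 m/s.
|V_P| = √(V_Px² + V_Py²) = 1.7765 m/s.

1.78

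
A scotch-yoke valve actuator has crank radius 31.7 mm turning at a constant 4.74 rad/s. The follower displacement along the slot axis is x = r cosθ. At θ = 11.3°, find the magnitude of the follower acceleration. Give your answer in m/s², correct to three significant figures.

0.698

ω = 4.74 rad/s
x = r cosθ ⇒ ẍ = −rω² cosθ (ω constant).
|a| = rω²|cosθ| = 0.0317·(4.74)²·|cos 11.3°| = 0.69842 m/s².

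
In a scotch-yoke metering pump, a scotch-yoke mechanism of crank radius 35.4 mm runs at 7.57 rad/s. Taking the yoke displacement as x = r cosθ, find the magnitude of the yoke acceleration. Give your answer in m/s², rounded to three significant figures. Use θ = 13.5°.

1.97

ω = 7.57 rad/s
x = r cosθ ⇒ ẍ = −rω² cosθ (ω constant).
|a| = rω²|cosθ| = 0.0354·(7.57)²·|cos 13.5°| = 1.9725 m/s².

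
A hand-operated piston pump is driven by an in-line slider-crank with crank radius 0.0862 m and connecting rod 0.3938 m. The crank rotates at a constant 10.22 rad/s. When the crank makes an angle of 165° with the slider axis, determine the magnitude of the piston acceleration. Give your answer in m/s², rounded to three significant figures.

ω = 10.22 rad/s
x(θ) = r cosθ + √(L² − r² sin²θ); with ω constant, a = ω²·d²x/dθ².
d²x/dθ² = −r cosθ − r²(cos2θ)/√u − r⁴ sin²2θ/(4u^{3/2}),  u = L² − r² sin²θ = 0.154581 m².
Substituting r = 0.0862 m, L = 0.3938 m, θ = 165°: d²x/dθ² = +0.066839 m.
a = ω²·d²x/dθ² = (10.22)²·(+0.066839) = +6.9812 m/s²;  |a| = 6.9812 m/s².

6.98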